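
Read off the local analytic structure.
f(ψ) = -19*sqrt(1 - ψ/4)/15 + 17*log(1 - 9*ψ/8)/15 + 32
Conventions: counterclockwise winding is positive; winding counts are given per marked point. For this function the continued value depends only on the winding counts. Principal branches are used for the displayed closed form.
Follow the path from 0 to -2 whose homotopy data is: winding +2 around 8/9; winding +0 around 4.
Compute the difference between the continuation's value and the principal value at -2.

The rational part is single-valued and drops out of the difference; each branch term changes only by its own monodromy.
(-19/15)*sqrt(1 - ψ/(4)): winding +0 is even, the square root returns to the same sheet, contribution 0.
(17/15)*log(1 - ψ/(8/9)): each positive loop around 8/9 adds 2*pi*i to the log, so winding +2 contributes (17/15)*(2)*2*pi*i = (68/15)*pi*i.
Summing the contributions at ψ = -2 gives (68/15)*pi*i.

Continued minus principal equals (68/15)*pi*i.


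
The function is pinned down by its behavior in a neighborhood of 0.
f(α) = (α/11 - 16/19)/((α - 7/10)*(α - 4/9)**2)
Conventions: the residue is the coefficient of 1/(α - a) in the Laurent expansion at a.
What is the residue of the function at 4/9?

The residue is 1317870/110561.

At the order-2 pole 4/9 set g(α) = (α - (4/9))^2*f(α) = (α/11 - 16/19)/(α - 7/10).
Order-2 pole: residue = g'(a); g'(4/9) = 1317870/110561, so the residue is 1317870/110561.


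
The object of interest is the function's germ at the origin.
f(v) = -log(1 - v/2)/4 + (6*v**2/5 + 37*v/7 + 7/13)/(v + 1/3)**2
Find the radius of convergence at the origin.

Denominator factor (v + 1/3)^2: pole of order 2 at -1/3, modulus 1/3.
Branch term (-1/4)*log(1 - v/(2)): its argument vanishes at v = 2, a logarithmic branch point, modulus 2.
The radius of convergence is the smallest modulus among the singular points: 1/3.

The radius of convergence is 1/3.


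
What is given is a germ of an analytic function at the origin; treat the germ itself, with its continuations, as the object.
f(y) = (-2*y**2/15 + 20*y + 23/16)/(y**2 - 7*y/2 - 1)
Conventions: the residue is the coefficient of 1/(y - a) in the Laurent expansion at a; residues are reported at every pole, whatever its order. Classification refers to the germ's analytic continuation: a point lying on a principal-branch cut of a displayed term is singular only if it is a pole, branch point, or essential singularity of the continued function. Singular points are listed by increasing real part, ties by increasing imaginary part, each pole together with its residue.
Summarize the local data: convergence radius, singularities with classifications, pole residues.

Radius of convergence at 0: -7/4 + (1/4)*sqrt(65).
At 7/4 - (1/4)*sqrt(65): a pole of order 1; residue 293/30 - (2839/2600)*sqrt(65).
At 7/4 + (1/4)*sqrt(65): a pole of order 1; residue 293/30 + (2839/2600)*sqrt(65).

Denominator factor (y**2 - 7*y/2 - 1): discriminant 65/4, real irrational roots 7/4 + (1/4)*sqrt(65) and 7/4 - (1/4)*sqrt(65); poles of order 1, moduli 7/4 + (1/4)*sqrt(65) and -7/4 + (1/4)*sqrt(65).
The radius of convergence is the smallest modulus among the singular points: -7/4 + (1/4)*sqrt(65).
The factor y**2 - 7*y/2 - 1 splits as (y - a)(y - a') with a = 7/4 - (1/4)*sqrt(65), a' = 7/4 + (1/4)*sqrt(65). At the order-1 pole a set g(y) = (y - a)*f(y) = [-2*y**2/15 + 20*y + 23/16] / (y - a').
Simple pole: residue = g(a) at a = 7/4 - (1/4)*sqrt(65), which is 293/30 - (2839/2600)*sqrt(65).
The factor y**2 - 7*y/2 - 1 splits as (y - a)(y - a') with a = 7/4 + (1/4)*sqrt(65), a' = 7/4 - (1/4)*sqrt(65). At the order-1 pole a set g(y) = (y - a)*f(y) = [-2*y**2/15 + 20*y + 23/16] / (y - a').
Simple pole: residue = g(a) at a = 7/4 + (1/4)*sqrt(65), which is 293/30 + (2839/2600)*sqrt(65).
List the singular points by increasing real part (a conjugate pair: the negative imaginary part first).


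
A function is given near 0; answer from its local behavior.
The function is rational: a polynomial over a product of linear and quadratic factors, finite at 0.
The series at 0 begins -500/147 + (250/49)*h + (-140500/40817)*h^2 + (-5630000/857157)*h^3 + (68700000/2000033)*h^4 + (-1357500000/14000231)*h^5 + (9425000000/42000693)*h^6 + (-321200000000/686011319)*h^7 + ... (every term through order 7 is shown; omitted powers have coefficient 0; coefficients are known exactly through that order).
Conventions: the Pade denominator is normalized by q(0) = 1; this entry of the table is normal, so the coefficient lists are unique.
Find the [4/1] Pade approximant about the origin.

Taylor coefficients needed (read off): a_0 = -500/147, a_1 = 250/49, a_2 = -140500/40817, a_3 = -5630000/857157, a_4 = 68700000/2000033, a_5 = -1357500000/14000231.
Write the denominator as Q(h) = 1 + q1*h. Requiring Q*f - P = O(h^6) with deg P <= 4 kills the coefficients of h^5..h^5 in Q*f:
  h^5: a_5 + q1*a_4 = 0, i.e. -1357500000/14000231 + (68700000/2000033)*q1 = 0.
Solving this linear system: q1 = 4525/1603.
The numerator is Q*f truncated at degree 4: P0 = a_0 = -500/147; P1 = a_1 + q1*a_0 = -1060250/235641; P2 = a_2 + q1*a_1 = 102444250/9347093; P3 = a_3 + q1*a_2 = -3196557500/196288953; P4 = a_4 + q1*a_3 = 21721150000/1374022671.

The Pade approximant has numerator coefficients [-500/147, -1060250/235641, 102444250/9347093, -3196557500/196288953, 21721150000/1374022671]; denominator coefficients [1, 4525/1603].


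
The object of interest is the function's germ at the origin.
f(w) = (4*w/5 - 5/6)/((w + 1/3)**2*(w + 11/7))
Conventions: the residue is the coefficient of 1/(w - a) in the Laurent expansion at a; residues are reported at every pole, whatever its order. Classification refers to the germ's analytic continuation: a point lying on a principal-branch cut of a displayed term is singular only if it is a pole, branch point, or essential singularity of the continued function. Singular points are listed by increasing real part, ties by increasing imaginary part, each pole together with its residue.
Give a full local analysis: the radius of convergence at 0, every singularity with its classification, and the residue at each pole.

Radius of convergence at 0: 1/3.
At -11/7: a pole of order 1; residue -9219/6760.
At -1/3: a pole of order 2; residue 9219/6760.

Denominator factor (w + 1/3)^2: pole of order 2 at -1/3, modulus 1/3.
Denominator factor (w + 11/7): pole of order 1 at -11/7, modulus 11/7.
The radius of convergence is the smallest modulus among the singular points: 1/3.
At the order-1 pole -11/7 set g(w) = (w - (-11/7))*f(w) = (4*w/5 - 5/6)/(w + 1/3)**2.
Simple pole: residue = g(a) at a = -11/7, which is -9219/6760.
At the order-2 pole -1/3 set g(w) = (w - (-1/3))^2*f(w) = (4*w/5 - 5/6)/(w + 11/7).
Order-2 pole: residue = g'(a); g'(-1/3) = 9219/6760, so the residue is 9219/6760.
List the singular points by increasing real part (a conjugate pair: the negative imaginary part first).


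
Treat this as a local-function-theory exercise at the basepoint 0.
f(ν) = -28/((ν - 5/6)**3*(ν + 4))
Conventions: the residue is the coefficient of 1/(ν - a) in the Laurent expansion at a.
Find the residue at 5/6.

At the order-3 pole 5/6 set g(ν) = (ν - (5/6))^3*f(ν) = -28/(ν + 4).
Order-3 pole: residue = g''(a)/2; g''(5/6) = -12096/24389, so the residue is -6048/24389.

The residue is -6048/24389.


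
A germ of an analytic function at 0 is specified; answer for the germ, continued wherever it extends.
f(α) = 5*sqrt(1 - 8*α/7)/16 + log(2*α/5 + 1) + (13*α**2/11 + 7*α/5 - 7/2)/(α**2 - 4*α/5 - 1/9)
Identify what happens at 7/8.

The point is an algebraic (square-root) branch point.

The term (5/16)*sqrt(1 - α/(7/8)) has argument 1 - 7/8/(7/8) = 0 at 7/8: a square-root (algebraic, two-sheeted) branch point; the remaining terms are analytic or single-valued there.


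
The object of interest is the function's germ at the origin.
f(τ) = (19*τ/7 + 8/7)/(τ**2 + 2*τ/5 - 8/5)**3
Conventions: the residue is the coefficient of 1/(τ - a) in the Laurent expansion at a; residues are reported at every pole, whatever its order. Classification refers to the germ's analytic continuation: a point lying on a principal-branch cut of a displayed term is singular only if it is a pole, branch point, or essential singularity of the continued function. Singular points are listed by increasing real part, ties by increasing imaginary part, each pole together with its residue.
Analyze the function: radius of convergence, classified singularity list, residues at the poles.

Radius of convergence at 0: -1/5 + (1/5)*sqrt(41).
At -1/5 - (1/5)*sqrt(41): a pole of order 3; residue -(5625/1102736)*sqrt(41).
At -1/5 + (1/5)*sqrt(41): a pole of order 3; residue (5625/1102736)*sqrt(41).

Denominator factor (τ**2 + 2*τ/5 - 8/5)^3: discriminant 164/25, real irrational roots -1/5 + (1/5)*sqrt(41) and -1/5 - (1/5)*sqrt(41); poles of order 3, moduli -1/5 + (1/5)*sqrt(41) and 1/5 + (1/5)*sqrt(41).
The radius of convergence is the smallest modulus among the singular points: -1/5 + (1/5)*sqrt(41).
The factor τ**2 + 2*τ/5 - 8/5 splits as (τ - a)(τ - a') with a = -1/5 - (1/5)*sqrt(41), a' = -1/5 + (1/5)*sqrt(41). At the order-3 pole a set g(τ) = (τ - a)^3*f(τ) = [19*τ/7 + 8/7] / (τ - a')^3.
Order-3 pole: residue = g''(a)/2; g''(-1/5 - (1/5)*sqrt(41)) = -(5625/551368)*sqrt(41), so the residue is -(5625/1102736)*sqrt(41).
The factor τ**2 + 2*τ/5 - 8/5 splits as (τ - a)(τ - a') with a = -1/5 + (1/5)*sqrt(41), a' = -1/5 - (1/5)*sqrt(41). At the order-3 pole a set g(τ) = (τ - a)^3*f(τ) = [19*τ/7 + 8/7] / (τ - a')^3.
Order-3 pole: residue = g''(a)/2; g''(-1/5 + (1/5)*sqrt(41)) = (5625/551368)*sqrt(41), so the residue is (5625/1102736)*sqrt(41).
List the singular points by increasing real part (a conjugate pair: the negative imaginary part first).


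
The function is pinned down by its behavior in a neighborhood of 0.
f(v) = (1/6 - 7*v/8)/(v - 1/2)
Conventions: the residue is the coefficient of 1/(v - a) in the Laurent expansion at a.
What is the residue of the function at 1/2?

The residue is -13/48.

At the order-1 pole 1/2 set g(v) = (v - (1/2))*f(v) = 1/6 - 7*v/8.
Simple pole: residue = g(a) at a = 1/2, which is -13/48.


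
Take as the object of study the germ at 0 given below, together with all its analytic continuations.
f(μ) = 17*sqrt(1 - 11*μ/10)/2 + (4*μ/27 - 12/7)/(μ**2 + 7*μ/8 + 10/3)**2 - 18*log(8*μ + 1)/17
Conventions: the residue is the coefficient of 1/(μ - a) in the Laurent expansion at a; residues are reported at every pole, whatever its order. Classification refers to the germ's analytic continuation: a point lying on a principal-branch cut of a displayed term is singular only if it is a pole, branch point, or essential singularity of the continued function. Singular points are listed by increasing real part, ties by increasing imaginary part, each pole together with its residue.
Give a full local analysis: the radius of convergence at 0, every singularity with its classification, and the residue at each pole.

Radius of convergence at 0: 1/8.
At (-7/16) - ((1/48)*sqrt(7239))*i: a pole of order 2; residue -((344320/366821847)*sqrt(7239))*i.
At (-7/16) + ((1/48)*sqrt(7239))*i: a pole of order 2; residue ((344320/366821847)*sqrt(7239))*i.
At -1/8: a logarithmic branch point.
At 10/11: an algebraic (square-root) branch point.


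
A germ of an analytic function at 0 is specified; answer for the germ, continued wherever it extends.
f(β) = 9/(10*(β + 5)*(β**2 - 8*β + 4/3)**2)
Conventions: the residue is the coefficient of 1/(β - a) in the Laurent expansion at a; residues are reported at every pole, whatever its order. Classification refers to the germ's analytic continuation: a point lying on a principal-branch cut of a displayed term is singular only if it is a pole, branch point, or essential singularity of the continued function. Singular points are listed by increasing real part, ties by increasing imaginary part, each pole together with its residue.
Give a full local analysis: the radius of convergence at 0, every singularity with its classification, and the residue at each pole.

Radius of convergence at 0: 4 - (2/3)*sqrt(33).
At -5: a pole of order 1; residue 81/396010.
At 4 - (2/3)*sqrt(33): a pole of order 2; residue -81/792020 + (80919/1533350720)*sqrt(33).
At 4 + (2/3)*sqrt(33): a pole of order 2; residue -81/792020 - (80919/1533350720)*sqrt(33).


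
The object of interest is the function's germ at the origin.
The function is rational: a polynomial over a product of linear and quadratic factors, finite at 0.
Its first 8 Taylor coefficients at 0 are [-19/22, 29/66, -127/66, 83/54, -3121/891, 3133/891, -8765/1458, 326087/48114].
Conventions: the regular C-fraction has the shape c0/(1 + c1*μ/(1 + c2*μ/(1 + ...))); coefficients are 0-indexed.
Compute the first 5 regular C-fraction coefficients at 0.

The regular C-fraction coefficients are [-19/22, 29/57, 6398/1653, -1127498/278313, 53323083/379670116].

Taylor coefficients (read off): a_0 = -19/22, a_1 = 29/66, a_2 = -127/66, a_3 = 83/54, a_4 = -3121/891.
c0 = a_0 = -19/22. Peel one level at a time: if S = 1 + c*μ/S' with S'(0) = 1, then c is the μ-coefficient of S and S' = c*μ/(S - 1).
S_1 = c0/f = 1 + (29/57)*μ + (-6398/3249)*μ^2 + ...; c1 = 29/57.
S_2 = c1*μ/(S_1 - 1) = 1 + (6398/1653)*μ + (118684/7569)*μ^2 + ...; c2 = 6398/1653.
S_3 = c2*μ/(S_2 - 1) = 1 + (-1127498/278313)*μ + (11645271/20467202)*μ^2 + ...; c3 = -1127498/278313.
S_4 = c3*μ/(S_3 - 1) = 1 + (53323083/379670116)*μ + ...; c4 = 53323083/379670116.


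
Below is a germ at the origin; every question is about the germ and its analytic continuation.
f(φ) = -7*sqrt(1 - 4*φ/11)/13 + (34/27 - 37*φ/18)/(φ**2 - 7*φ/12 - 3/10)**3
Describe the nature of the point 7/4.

The point is a regular point.

Denominator factors: φ**2 - 7*φ/12 - 3/10 = 209/120 at φ = 7/4 — none vanishes.
Branch term sqrt(1 - φ/(11/4)): argument at 7/4 is 4/11, nonzero, so 7/4 is not its branch point (a point on a principal cut is still regular for the continued germ).
So the germ continues analytically to 7/4.


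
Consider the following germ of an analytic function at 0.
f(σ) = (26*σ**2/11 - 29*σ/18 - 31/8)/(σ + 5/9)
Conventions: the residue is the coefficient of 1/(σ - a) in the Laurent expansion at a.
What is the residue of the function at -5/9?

The residue is -5347/2376.

At the order-1 pole -5/9 set g(σ) = (σ - (-5/9))*f(σ) = 26*σ**2/11 - 29*σ/18 - 31/8.
Simple pole: residue = g(a) at a = -5/9, which is -5347/2376.


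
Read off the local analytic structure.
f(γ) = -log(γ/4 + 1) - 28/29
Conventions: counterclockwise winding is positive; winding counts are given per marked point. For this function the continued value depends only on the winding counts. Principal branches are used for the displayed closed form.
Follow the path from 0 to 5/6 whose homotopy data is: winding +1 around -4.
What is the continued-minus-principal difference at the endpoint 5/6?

The rational part is single-valued and drops out of the difference; each branch term changes only by its own monodromy.
(-1)*log(1 - γ/(-4)): each positive loop around -4 adds 2*pi*i to the log, so winding +1 contributes (-1)*(1)*2*pi*i = -(2)*pi*i.
Summing the contributions at γ = 5/6 gives -(2)*pi*i.

Continued minus principal equals -(2)*pi*i.


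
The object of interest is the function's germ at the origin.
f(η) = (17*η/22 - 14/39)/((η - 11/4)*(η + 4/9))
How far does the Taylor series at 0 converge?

The radius of convergence is 4/9.

Denominator factor (η - 11/4): pole of order 1 at 11/4, modulus 11/4.
Denominator factor (η + 4/9): pole of order 1 at -4/9, modulus 4/9.
The radius of convergence is the smallest modulus among the singular points: 4/9.


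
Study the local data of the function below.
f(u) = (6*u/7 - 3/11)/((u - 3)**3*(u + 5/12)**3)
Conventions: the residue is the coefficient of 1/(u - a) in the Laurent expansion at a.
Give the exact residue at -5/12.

The residue is -95924736/8920927477.

At the order-3 pole -5/12 set g(u) = (u - (-5/12))^3*f(u) = (6*u/7 - 3/11)/(u - 3)**3.
Order-3 pole: residue = g''(a)/2; g''(-5/12) = -191849472/8920927477, so the residue is -95924736/8920927477.


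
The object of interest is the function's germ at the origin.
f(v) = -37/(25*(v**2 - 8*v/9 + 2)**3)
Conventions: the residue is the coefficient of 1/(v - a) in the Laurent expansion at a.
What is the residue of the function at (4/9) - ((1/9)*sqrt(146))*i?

The residue is -((6554439/1244854400)*sqrt(146))*i.

The factor v**2 - 8*v/9 + 2 splits as (v - a)(v - a') with a = (4/9) - ((1/9)*sqrt(146))*i, a' = (4/9) + ((1/9)*sqrt(146))*i. At the order-3 pole a set g(v) = (v - a)^3*f(v) = [-37/25] / (v - a')^3.
Order-3 pole: residue = g''(a)/2; g''((4/9) - ((1/9)*sqrt(146))*i) = -((6554439/622427200)*sqrt(146))*i, so the residue is -((6554439/1244854400)*sqrt(146))*i.


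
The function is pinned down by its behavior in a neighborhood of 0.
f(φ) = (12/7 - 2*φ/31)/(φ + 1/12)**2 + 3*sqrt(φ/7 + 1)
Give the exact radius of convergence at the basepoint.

The radius of convergence is 1/12.

Denominator factor (φ + 1/12)^2: pole of order 2 at -1/12, modulus 1/12.
Branch term (3)*sqrt(1 - φ/(-7)): its argument vanishes at φ = -7, a square-root branch point, modulus 7.
The radius of convergence is the smallest modulus among the singular points: 1/12.


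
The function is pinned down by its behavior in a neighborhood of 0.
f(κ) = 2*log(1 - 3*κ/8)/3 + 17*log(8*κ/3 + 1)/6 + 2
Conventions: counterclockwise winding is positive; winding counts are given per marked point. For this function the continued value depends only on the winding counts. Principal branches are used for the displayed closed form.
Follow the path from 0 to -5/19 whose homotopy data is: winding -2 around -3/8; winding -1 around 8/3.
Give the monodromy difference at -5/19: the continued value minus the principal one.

The rational part is single-valued and drops out of the difference; each branch term changes only by its own monodromy.
(2/3)*log(1 - κ/(8/3)): each positive loop around 8/3 adds 2*pi*i to the log, so winding -1 contributes (2/3)*(-1)*2*pi*i = -(4/3)*pi*i.
(17/6)*log(1 - κ/(-3/8)): each positive loop around -3/8 adds 2*pi*i to the log, so winding -2 contributes (17/6)*(-2)*2*pi*i = -(34/3)*pi*i.
Summing the contributions at κ = -5/19 gives -(38/3)*pi*i.

Continued minus principal equals -(38/3)*pi*i.


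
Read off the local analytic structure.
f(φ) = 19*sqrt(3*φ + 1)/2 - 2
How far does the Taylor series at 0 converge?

The radius of convergence is 1/3.

Branch term (19/2)*sqrt(1 - φ/(-1/3)): its argument vanishes at φ = -1/3, a square-root branch point, modulus 1/3.
The radius of convergence is the smallest modulus among the singular points: 1/3.


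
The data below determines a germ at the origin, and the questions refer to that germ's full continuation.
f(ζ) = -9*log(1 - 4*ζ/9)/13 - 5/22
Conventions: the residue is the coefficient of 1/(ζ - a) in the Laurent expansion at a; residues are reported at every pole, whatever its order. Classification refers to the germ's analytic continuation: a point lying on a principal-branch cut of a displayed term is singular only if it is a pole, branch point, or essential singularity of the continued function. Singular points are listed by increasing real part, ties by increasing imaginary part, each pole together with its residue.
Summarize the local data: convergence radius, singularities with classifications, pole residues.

Branch term (-9/13)*log(1 - ζ/(9/4)): its argument vanishes at ζ = 9/4, a logarithmic branch point, modulus 9/4.
The radius of convergence is the smallest modulus among the singular points: 9/4.

Radius of convergence at 0: 9/4.
At 9/4: a logarithmic branch point.


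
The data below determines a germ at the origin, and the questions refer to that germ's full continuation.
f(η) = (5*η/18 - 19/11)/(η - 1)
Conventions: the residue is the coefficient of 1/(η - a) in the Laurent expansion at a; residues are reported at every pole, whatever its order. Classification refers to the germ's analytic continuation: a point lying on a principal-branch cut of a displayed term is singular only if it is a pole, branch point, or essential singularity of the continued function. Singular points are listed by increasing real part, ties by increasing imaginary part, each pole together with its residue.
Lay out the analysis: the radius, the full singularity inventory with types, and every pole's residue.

Denominator factor (η - 1): pole of order 1 at 1, modulus 1.
The radius of convergence is the smallest modulus among the singular points: 1.
At the order-1 pole 1 set g(η) = (η - (1))*f(η) = 5*η/18 - 19/11.
Simple pole: residue = g(a) at a = 1, which is -287/198.

Radius of convergence at 0: 1.
At 1: a pole of order 1; residue -287/198.


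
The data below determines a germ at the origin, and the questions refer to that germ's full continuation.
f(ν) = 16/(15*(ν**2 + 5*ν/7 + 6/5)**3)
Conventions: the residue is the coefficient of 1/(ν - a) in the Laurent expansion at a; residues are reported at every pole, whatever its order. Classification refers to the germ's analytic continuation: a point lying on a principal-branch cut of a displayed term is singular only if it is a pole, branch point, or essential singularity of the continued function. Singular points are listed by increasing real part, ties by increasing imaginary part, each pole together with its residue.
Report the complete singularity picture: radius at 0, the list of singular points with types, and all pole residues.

Radius of convergence at 0: (1/5)*sqrt(30).
At (-5/14) - ((1/70)*sqrt(5255))*i: a pole of order 3; residue ((2689120/1160935651)*sqrt(5255))*i.
At (-5/14) + ((1/70)*sqrt(5255))*i: a pole of order 3; residue -((2689120/1160935651)*sqrt(5255))*i.

Denominator factor (ν**2 + 5*ν/7 + 6/5)^3: discriminant -1051/245, complex-conjugate roots (-5/14) + ((1/70)*sqrt(5255))*i and (-5/14) - ((1/70)*sqrt(5255))*i; poles of order 3, moduli (1/5)*sqrt(30) and (1/5)*sqrt(30).
The radius of convergence is the smallest modulus among the singular points: (1/5)*sqrt(30).
The factor ν**2 + 5*ν/7 + 6/5 splits as (ν - a)(ν - a') with a = (-5/14) - ((1/70)*sqrt(5255))*i, a' = (-5/14) + ((1/70)*sqrt(5255))*i. At the order-3 pole a set g(ν) = (ν - a)^3*f(ν) = [16/15] / (ν - a')^3.
Order-3 pole: residue = g''(a)/2; g''((-5/14) - ((1/70)*sqrt(5255))*i) = ((5378240/1160935651)*sqrt(5255))*i, so the residue is ((2689120/1160935651)*sqrt(5255))*i.
The factor ν**2 + 5*ν/7 + 6/5 splits as (ν - a)(ν - a') with a = (-5/14) + ((1/70)*sqrt(5255))*i, a' = (-5/14) - ((1/70)*sqrt(5255))*i. At the order-3 pole a set g(ν) = (ν - a)^3*f(ν) = [16/15] / (ν - a')^3.
Order-3 pole: residue = g''(a)/2; g''((-5/14) + ((1/70)*sqrt(5255))*i) = -((5378240/1160935651)*sqrt(5255))*i, so the residue is -((2689120/1160935651)*sqrt(5255))*i.
List the singular points by increasing real part (a conjugate pair: the negative imaginary part first).


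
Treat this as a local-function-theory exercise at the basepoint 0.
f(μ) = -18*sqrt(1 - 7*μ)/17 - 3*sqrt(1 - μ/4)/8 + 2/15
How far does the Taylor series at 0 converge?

The radius of convergence is 1/7.

Branch term (-18/17)*sqrt(1 - μ/(1/7)): its argument vanishes at μ = 1/7, a square-root branch point, modulus 1/7.
Branch term (-3/8)*sqrt(1 - μ/(4)): its argument vanishes at μ = 4, a square-root branch point, modulus 4.
The radius of convergence is the smallest modulus among the singular points: 1/7.


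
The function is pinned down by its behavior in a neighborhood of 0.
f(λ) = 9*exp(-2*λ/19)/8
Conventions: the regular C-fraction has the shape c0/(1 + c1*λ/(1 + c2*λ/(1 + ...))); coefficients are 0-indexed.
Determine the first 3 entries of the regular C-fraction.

Taylor coefficients (expand at 0): a_0 = 9/8, a_1 = -9/76, a_2 = 9/1444.
c0 = a_0 = 9/8. Peel one level at a time: if S = 1 + c*λ/S' with S'(0) = 1, then c is the λ-coefficient of S and S' = c*λ/(S - 1).
S_1 = c0/f = 1 + (2/19)*λ + (2/361)*λ^2 + ...; c1 = 2/19.
S_2 = c1*λ/(S_1 - 1) = 1 + (-1/19)*λ + ...; c2 = -1/19.

The regular C-fraction coefficients are [9/8, 2/19, -1/19].


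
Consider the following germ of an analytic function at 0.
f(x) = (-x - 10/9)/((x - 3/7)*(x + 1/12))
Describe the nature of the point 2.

Denominator factors: x + 1/12 = 25/12 at x = 2; x - 3/7 = 11/7 at x = 2 — none vanishes.
So the germ continues analytically to 2.

The point is a regular point.


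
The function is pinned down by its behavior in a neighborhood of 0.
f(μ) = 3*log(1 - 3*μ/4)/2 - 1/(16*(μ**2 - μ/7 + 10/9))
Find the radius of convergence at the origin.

Denominator factor (μ**2 - μ/7 + 10/9): discriminant -1951/441, complex-conjugate roots (1/14) + ((1/42)*sqrt(1951))*i and (1/14) - ((1/42)*sqrt(1951))*i; poles of order 1, moduli (1/3)*sqrt(10) and (1/3)*sqrt(10).
Branch term (3/2)*log(1 - μ/(4/3)): its argument vanishes at μ = 4/3, a logarithmic branch point, modulus 4/3.
The radius of convergence is the smallest modulus among the singular points: (1/3)*sqrt(10).

The radius of convergence is (1/3)*sqrt(10).


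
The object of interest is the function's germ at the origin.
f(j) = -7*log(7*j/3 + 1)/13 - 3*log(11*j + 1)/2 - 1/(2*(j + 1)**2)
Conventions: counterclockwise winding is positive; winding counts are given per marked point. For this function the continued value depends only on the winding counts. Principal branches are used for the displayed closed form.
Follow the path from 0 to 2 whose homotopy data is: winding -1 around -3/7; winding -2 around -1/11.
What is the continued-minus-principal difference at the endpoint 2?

Continued minus principal equals (92/13)*pi*i.

The rational part is single-valued and drops out of the difference; each branch term changes only by its own monodromy.
(-3/2)*log(1 - j/(-1/11)): each positive loop around -1/11 adds 2*pi*i to the log, so winding -2 contributes (-3/2)*(-2)*2*pi*i = (6)*pi*i.
(-7/13)*log(1 - j/(-3/7)): each positive loop around -3/7 adds 2*pi*i to the log, so winding -1 contributes (-7/13)*(-1)*2*pi*i = (14/13)*pi*i.
Summing the contributions at j = 2 gives (92/13)*pi*i.


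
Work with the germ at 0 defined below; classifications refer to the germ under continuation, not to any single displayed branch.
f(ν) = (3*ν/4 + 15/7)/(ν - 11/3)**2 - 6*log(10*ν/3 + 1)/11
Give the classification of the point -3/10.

The point is a logarithmic branch point.

The term (-6/11)*log(1 - ν/(-3/10)) has argument 1 - -3/10/(-3/10) = 0 at -3/10: a logarithmic (infinitely-sheeted) branch point; the remaining terms are analytic or single-valued there.


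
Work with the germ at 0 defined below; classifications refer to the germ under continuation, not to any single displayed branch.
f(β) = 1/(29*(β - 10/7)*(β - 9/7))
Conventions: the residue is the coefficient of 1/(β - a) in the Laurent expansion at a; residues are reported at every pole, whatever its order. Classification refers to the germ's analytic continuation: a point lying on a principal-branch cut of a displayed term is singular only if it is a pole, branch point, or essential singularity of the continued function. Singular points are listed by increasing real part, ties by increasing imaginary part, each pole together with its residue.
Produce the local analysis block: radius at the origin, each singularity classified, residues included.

Radius of convergence at 0: 9/7.
At 9/7: a pole of order 1; residue -7/29.
At 10/7: a pole of order 1; residue 7/29.

Denominator factor (β - 9/7): pole of order 1 at 9/7, modulus 9/7.
Denominator factor (β - 10/7): pole of order 1 at 10/7, modulus 10/7.
The radius of convergence is the smallest modulus among the singular points: 9/7.
At the order-1 pole 9/7 set g(β) = (β - (9/7))*f(β) = 1/(29*(β - 10/7)).
Simple pole: residue = g(a) at a = 9/7, which is -7/29.
At the order-1 pole 10/7 set g(β) = (β - (10/7))*f(β) = 1/(29*(β - 9/7)).
Simple pole: residue = g(a) at a = 10/7, which is 7/29.
List the singular points by increasing real part (a conjugate pair: the negative imaginary part first).


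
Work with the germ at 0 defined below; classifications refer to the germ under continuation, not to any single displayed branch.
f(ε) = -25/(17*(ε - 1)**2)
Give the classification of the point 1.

The point is a pole of order 2.

The denominator factor ε - 1 vanishes at 1 and appears to the power 2; the numerator there equals -25/17, nonzero, and no other factor vanishes.
Hence a pole whose order is the multiplicity, 2.


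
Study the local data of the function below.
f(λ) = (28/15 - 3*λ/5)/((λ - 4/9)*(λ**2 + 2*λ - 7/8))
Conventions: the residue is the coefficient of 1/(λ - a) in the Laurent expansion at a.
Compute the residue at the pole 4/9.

At the order-1 pole 4/9 set g(λ) = (λ - (4/9))*f(λ) = (28/15 - 3*λ/5)/(λ**2 + 2*λ - 7/8).
Simple pole: residue = g(a) at a = 4/9, which is 5184/685.

The residue is 5184/685.


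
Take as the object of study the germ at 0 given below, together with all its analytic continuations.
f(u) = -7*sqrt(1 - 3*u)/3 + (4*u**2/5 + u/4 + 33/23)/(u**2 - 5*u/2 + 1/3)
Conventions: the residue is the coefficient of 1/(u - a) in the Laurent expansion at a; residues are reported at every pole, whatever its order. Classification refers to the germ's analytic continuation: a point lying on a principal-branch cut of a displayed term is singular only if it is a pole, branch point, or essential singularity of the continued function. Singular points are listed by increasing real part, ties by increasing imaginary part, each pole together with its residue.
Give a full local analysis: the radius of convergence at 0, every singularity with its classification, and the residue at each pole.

Radius of convergence at 0: 5/4 - (1/12)*sqrt(177).
At 5/4 - (1/12)*sqrt(177): a pole of order 1; residue 9/8 - (21973/162840)*sqrt(177).
At 1/3: an algebraic (square-root) branch point.
At 5/4 + (1/12)*sqrt(177): a pole of order 1; residue 9/8 + (21973/162840)*sqrt(177).

Denominator factor (u**2 - 5*u/2 + 1/3): discriminant 59/12, real irrational roots 5/4 + (1/12)*sqrt(177) and 5/4 - (1/12)*sqrt(177); poles of order 1, moduli 5/4 + (1/12)*sqrt(177) and 5/4 - (1/12)*sqrt(177).
Branch term (-7/3)*sqrt(1 - u/(1/3)): its argument vanishes at u = 1/3, a square-root branch point, modulus 1/3.
The radius of convergence is the smallest modulus among the singular points: 5/4 - (1/12)*sqrt(177).
The branch term is analytic at 5/4 - (1/12)*sqrt(177) and contributes nothing to the residue; only the rational part matters.
The factor u**2 - 5*u/2 + 1/3 splits as (u - a)(u - a') with a = 5/4 - (1/12)*sqrt(177), a' = 5/4 + (1/12)*sqrt(177). At the order-1 pole a set g(u) = (u - a)*(rational part) = [4*u**2/5 + u/4 + 33/23] / (u - a').
Simple pole: residue = g(a) at a = 5/4 - (1/12)*sqrt(177), which is 9/8 - (21973/162840)*sqrt(177).
The branch term is analytic at 5/4 + (1/12)*sqrt(177) and contributes nothing to the residue; only the rational part matters.
The factor u**2 - 5*u/2 + 1/3 splits as (u - a)(u - a') with a = 5/4 + (1/12)*sqrt(177), a' = 5/4 - (1/12)*sqrt(177). At the order-1 pole a set g(u) = (u - a)*(rational part) = [4*u**2/5 + u/4 + 33/23] / (u - a').
Simple pole: residue = g(a) at a = 5/4 + (1/12)*sqrt(177), which is 9/8 + (21973/162840)*sqrt(177).
List the singular points by increasing real part (a conjugate pair: the negative imaginary part first).


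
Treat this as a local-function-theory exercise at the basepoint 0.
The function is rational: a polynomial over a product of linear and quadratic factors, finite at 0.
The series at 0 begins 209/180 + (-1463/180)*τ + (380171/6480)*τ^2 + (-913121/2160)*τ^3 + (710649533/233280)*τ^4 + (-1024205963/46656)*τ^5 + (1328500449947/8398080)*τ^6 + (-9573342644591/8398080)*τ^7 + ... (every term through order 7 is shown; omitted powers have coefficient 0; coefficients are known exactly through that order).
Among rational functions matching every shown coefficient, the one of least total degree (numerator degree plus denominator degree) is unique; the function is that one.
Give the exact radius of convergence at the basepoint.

No rational of total degree below 3 reproduces all 8 coefficients; solving the [0/3] Pade equations on them gives f(τ) = -19/(5*(τ - 3)*(τ**2 + 8*τ + 12/11)), whose expansion matches every shown term.
Denominator factor (τ**2 + 8*τ + 12/11): discriminant 656/11, real irrational roots -4 + (2/11)*sqrt(451) and -4 - (2/11)*sqrt(451); poles of order 1, moduli 4 - (2/11)*sqrt(451) and 4 + (2/11)*sqrt(451).
Denominator factor (τ - 3): pole of order 1 at 3, modulus 3.
The radius of convergence is the smallest modulus among the singular points: 4 - (2/11)*sqrt(451).

The radius of convergence is 4 - (2/11)*sqrt(451).


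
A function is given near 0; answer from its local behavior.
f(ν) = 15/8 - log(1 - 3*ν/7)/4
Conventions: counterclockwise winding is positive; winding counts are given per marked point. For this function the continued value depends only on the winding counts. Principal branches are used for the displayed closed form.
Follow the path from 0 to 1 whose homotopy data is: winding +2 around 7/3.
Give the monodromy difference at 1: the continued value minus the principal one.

Continued minus principal equals -pi*i.

The rational part is single-valued and drops out of the difference; each branch term changes only by its own monodromy.
(-1/4)*log(1 - ν/(7/3)): each positive loop around 7/3 adds 2*pi*i to the log, so winding +2 contributes (-1/4)*(2)*2*pi*i = -pi*i.
Summing the contributions at ν = 1 gives -pi*i.


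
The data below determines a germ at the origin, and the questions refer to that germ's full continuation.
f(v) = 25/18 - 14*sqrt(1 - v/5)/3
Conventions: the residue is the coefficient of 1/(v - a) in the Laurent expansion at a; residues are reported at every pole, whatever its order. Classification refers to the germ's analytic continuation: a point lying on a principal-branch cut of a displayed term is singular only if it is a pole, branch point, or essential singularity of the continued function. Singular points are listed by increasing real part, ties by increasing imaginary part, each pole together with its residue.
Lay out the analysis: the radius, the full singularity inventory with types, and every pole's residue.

Radius of convergence at 0: 5.
At 5: an algebraic (square-root) branch point.

Branch term (-14/3)*sqrt(1 - v/(5)): its argument vanishes at v = 5, a square-root branch point, modulus 5.
The radius of convergence is the smallest modulus among the singular points: 5.


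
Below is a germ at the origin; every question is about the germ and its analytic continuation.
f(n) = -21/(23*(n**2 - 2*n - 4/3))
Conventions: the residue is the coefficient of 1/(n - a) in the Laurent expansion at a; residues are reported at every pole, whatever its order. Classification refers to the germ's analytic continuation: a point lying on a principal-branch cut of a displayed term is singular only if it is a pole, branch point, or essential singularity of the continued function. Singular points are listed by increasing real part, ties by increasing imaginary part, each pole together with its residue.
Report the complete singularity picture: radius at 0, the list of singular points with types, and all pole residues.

Denominator factor (n**2 - 2*n - 4/3): discriminant 28/3, real irrational roots 1 + (1/3)*sqrt(21) and 1 - (1/3)*sqrt(21); poles of order 1, moduli 1 + (1/3)*sqrt(21) and -1 + (1/3)*sqrt(21).
The radius of convergence is the smallest modulus among the singular points: -1 + (1/3)*sqrt(21).
The factor n**2 - 2*n - 4/3 splits as (n - a)(n - a') with a = 1 - (1/3)*sqrt(21), a' = 1 + (1/3)*sqrt(21). At the order-1 pole a set g(n) = (n - a)*f(n) = [-21/23] / (n - a').
Simple pole: residue = g(a) at a = 1 - (1/3)*sqrt(21), which is (3/46)*sqrt(21).
The factor n**2 - 2*n - 4/3 splits as (n - a)(n - a') with a = 1 + (1/3)*sqrt(21), a' = 1 - (1/3)*sqrt(21). At the order-1 pole a set g(n) = (n - a)*f(n) = [-21/23] / (n - a').
Simple pole: residue = g(a) at a = 1 + (1/3)*sqrt(21), which is -(3/46)*sqrt(21).
List the singular points by increasing real part (a conjugate pair: the negative imaginary part first).

Radius of convergence at 0: -1 + (1/3)*sqrt(21).
At 1 - (1/3)*sqrt(21): a pole of order 1; residue (3/46)*sqrt(21).
At 1 + (1/3)*sqrt(21): a pole of order 1; residue -(3/46)*sqrt(21).


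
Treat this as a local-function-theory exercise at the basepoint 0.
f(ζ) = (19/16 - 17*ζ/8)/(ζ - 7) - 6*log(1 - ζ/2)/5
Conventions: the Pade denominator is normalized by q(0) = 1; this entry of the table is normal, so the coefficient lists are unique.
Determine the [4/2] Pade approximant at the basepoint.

The Pade approximant has numerator coefficients [-19/112, 946963/960780, -87463301/233149280, 11643959/1165746400, 856889/1748619600]; denominator coefficients [1, -210677/336273, 1214093/14571830].

Taylor coefficients needed (expand at 0): a_0 = -19/112, a_1 = 3447/3920, a_2 = 5211/27440, a_3 = 10699/192080, a_4 = 52611/2689120, a_5 = 179211/23529800, a_6 = 827923/263533760.
Write the denominator as Q(ζ) = 1 + q1*ζ + q2*ζ^2. Requiring Q*f - P = O(ζ^7) with deg P <= 4 kills the coefficients of ζ^5..ζ^6 in Q*f:
  ζ^5: a_5 + q1*a_4 + q2*a_3 = 0, i.e. 179211/23529800 + (52611/2689120)*q1 + (10699/192080)*q2 = 0.
  ζ^6: a_6 + q1*a_5 + q2*a_4 = 0, i.e. 827923/263533760 + (179211/23529800)*q1 + (52611/2689120)*q2 = 0.
Solving this linear system: q1 = -210677/336273, q2 = 1214093/14571830.
The numerator is Q*f truncated at degree 4: P0 = a_0 = -19/112; P1 = a_1 + q1*a_0 = 946963/960780; P2 = a_2 + q1*a_1 + q2*a_0 = -87463301/233149280; P3 = a_3 + q1*a_2 + q2*a_1 = 11643959/1165746400; P4 = a_4 + q1*a_3 + q2*a_2 = 856889/1748619600.


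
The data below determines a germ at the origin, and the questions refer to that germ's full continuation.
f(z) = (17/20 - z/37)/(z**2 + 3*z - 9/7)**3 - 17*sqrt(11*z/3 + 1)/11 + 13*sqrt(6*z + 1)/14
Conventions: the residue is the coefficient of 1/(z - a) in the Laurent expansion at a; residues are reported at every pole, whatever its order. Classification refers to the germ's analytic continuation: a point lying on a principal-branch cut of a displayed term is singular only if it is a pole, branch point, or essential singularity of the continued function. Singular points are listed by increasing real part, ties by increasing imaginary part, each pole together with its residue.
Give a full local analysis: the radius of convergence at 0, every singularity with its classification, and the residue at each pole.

Denominator factor (z**2 + 3*z - 9/7)^3: discriminant 99/7, real irrational roots -3/2 + (3/14)*sqrt(77) and -3/2 - (3/14)*sqrt(77); poles of order 3, moduli -3/2 + (3/14)*sqrt(77) and 3/2 + (3/14)*sqrt(77).
Branch term (13/14)*sqrt(1 - z/(-1/6)): its argument vanishes at z = -1/6, a square-root branch point, modulus 1/6.
Branch term (-17/11)*sqrt(1 - z/(-3/11)): its argument vanishes at z = -3/11, a square-root branch point, modulus 3/11.
The radius of convergence is the smallest modulus among the singular points: 1/6.
The branch terms are analytic at -3/2 - (3/14)*sqrt(77) and contribute nothing to the residue; only the rational part matters.
The factor z**2 + 3*z - 9/7 splits as (z - a)(z - a') with a = -3/2 - (3/14)*sqrt(77), a' = -3/2 + (3/14)*sqrt(77). At the order-3 pole a set g(z) = (z - a)^3*(rational part) = [17/20 - z/37] / (z - a')^3.
Order-3 pole: residue = g''(a)/2; g''(-3/2 - (3/14)*sqrt(77)) = -(32291/19945035)*sqrt(77), so the residue is -(32291/39890070)*sqrt(77).
The branch terms are analytic at -3/2 + (3/14)*sqrt(77) and contribute nothing to the residue; only the rational part matters.
The factor z**2 + 3*z - 9/7 splits as (z - a)(z - a') with a = -3/2 + (3/14)*sqrt(77), a' = -3/2 - (3/14)*sqrt(77). At the order-3 pole a set g(z) = (z - a)^3*(rational part) = [17/20 - z/37] / (z - a')^3.
Order-3 pole: residue = g''(a)/2; g''(-3/2 + (3/14)*sqrt(77)) = (32291/19945035)*sqrt(77), so the residue is (32291/39890070)*sqrt(77).
List the singular points by increasing real part (a conjugate pair: the negative imaginary part first).

Radius of convergence at 0: 1/6.
At -3/2 - (3/14)*sqrt(77): a pole of order 3; residue -(32291/39890070)*sqrt(77).
At -3/11: an algebraic (square-root) branch point.
At -1/6: an algebraic (square-root) branch point.
At -3/2 + (3/14)*sqrt(77): a pole of order 3; residue (32291/39890070)*sqrt(77).
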